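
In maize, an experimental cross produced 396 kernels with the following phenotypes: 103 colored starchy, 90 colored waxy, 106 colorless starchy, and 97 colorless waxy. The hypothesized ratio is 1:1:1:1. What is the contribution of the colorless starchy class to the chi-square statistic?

Expected counts for N = 396 under a 1:1:1:1 ratio (total parts = 4):
  colored starchy: 396 × 1/4 = 99
  colored waxy: 396 × 1/4 = 99
  colorless starchy: 396 × 1/4 = 99
  colorless waxy: 396 × 1/4 = 99
Contribution of colorless starchy: (106 − 99)² / 99 = 0.4949

0.495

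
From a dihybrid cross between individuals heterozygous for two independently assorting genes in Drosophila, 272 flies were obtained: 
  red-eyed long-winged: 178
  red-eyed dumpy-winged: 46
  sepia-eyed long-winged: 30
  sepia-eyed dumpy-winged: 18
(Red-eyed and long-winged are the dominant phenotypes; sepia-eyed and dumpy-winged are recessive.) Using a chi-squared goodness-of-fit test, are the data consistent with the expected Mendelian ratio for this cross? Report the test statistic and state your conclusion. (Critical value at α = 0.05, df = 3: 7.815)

A dihybrid F₂ with independent assortment and complete dominance at both loci gives a 9:3:3:1 phenotypic ratio.
The 9:3:3:1 ratio has 16 parts, so with N = 272 the expected counts are:
  red-eyed long-winged: 272 × 9/16 = 153
  red-eyed dumpy-winged: 272 × 3/16 = 51
  sepia-eyed long-winged: 272 × 3/16 = 51
  sepia-eyed dumpy-winged: 272 × 1/16 = 17
χ² = Σ (O − E)² / E
  red-eyed long-winged: (178 − 153)² / 153 = 4.0850
  red-eyed dumpy-winged: (46 − 51)² / 51 = 0.4902
  sepia-eyed long-winged: (30 − 51)² / 51 = 8.6471
  sepia-eyed dumpy-winged: (18 − 17)² / 17 = 0.0588
χ² = 4.0850 + 0.4902 + 8.6471 + 0.0588 = 13.2811 ≈ 13.281
Degrees of freedom = 4 − 1 = 3; critical value at α = 0.05 is 7.815.
Since 13.281 > 7.815, we reject the null hypothesis — the data do not fit the 9:3:3:1 ratio.

13.281; not consistent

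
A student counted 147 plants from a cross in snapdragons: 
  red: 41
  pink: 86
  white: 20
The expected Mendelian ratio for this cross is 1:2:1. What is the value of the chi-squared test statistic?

Under the 1:2:1 hypothesis (Σ ratio = 4, N = 147):
  red: 147 × 1/4 = 36.75
  pink: 147 × 2/4 = 73.5
  white: 147 × 1/4 = 36.75
χ² = Σ (O − E)² / E
  red: (41 − 36.75)² / 36.75 = 0.4915
  pink: (86 − 73.5)² / 73.5 = 2.1259
  white: (20 − 36.75)² / 36.75 = 7.6344
χ² = 0.4915 + 2.1259 + 7.6344 = 10.2518 ≈ 10.252

10.252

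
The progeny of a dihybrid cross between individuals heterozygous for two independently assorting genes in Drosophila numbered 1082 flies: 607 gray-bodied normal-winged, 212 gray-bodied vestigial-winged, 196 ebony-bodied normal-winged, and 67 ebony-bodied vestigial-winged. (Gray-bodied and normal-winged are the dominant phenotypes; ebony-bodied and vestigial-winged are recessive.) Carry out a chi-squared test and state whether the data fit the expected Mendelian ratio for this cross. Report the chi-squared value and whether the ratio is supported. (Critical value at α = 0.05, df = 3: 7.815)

0.654; consistent

A dihybrid F₂ with independent assortment and complete dominance at both loci gives a 9:3:3:1 phenotypic ratio.
Total ratio parts = 16. Expected numbers out of 1082:
  gray-bodied normal-winged: 1082 × 9/16 = 608.625
  gray-bodied vestigial-winged: 1082 × 3/16 = 202.875
  ebony-bodied normal-winged: 1082 × 3/16 = 202.875
  ebony-bodied vestigial-winged: 1082 × 1/16 = 67.625
χ² = Σ (O − E)² / E
  gray-bodied normal-winged: (607 − 608.625)² / 608.625 = 0.0043
  gray-bodied vestigial-winged: (212 − 202.875)² / 202.875 = 0.4104
  ebony-bodied normal-winged: (196 − 202.875)² / 202.875 = 0.2330
  ebony-bodied vestigial-winged: (67 − 67.625)² / 67.625 = 0.0058
χ² = 0.0043 + 0.4104 + 0.2330 + 0.0058 = 0.6535 ≈ 0.654
Degrees of freedom = 4 − 1 = 3; critical value at α = 0.05 is 7.815.
Since 0.654 < 7.815, we fail to reject the null hypothesis — the data are consistent with the 9:3:3:1 ratio.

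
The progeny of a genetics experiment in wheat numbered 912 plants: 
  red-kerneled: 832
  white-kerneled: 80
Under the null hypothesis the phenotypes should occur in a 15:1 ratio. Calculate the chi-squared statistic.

9.899

Expected counts for N = 912 under a 15:1 ratio (total parts = 16):
  red-kerneled: 912 × 15/16 = 855
  white-kerneled: 912 × 1/16 = 57
χ² = Σ (O − E)² / E
  red-kerneled: (832 − 855)² / 855 = 0.6187
  white-kerneled: (80 − 57)² / 57 = 9.2807
χ² = 0.6187 + 9.2807 = 9.8994 ≈ 9.899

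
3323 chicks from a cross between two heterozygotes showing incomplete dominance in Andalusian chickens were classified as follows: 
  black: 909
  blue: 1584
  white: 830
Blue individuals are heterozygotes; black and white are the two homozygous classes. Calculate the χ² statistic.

With incomplete dominance, a heterozygote × heterozygote cross gives a 1:2:1 phenotypic ratio.
Total ratio parts = 4. Expected numbers out of 3323:
  black: 3323 × 1/4 = 830.75
  blue: 3323 × 2/4 = 1661.5
  white: 3323 × 1/4 = 830.75
χ² = Σ (O − E)² / E
  black: (909 − 830.75)² / 830.75 = 7.3705
  blue: (1584 − 1661.5)² / 1661.5 = 3.6150
  white: (830 − 830.75)² / 830.75 = 0.0007
χ² = 7.3705 + 3.6150 + 0.0007 = 10.9862 ≈ 10.986

10.986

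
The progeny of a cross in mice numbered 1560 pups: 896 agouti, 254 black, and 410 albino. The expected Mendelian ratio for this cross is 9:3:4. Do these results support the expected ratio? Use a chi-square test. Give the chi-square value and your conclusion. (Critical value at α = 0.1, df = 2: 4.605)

6.483; not consistent

Expected counts for N = 1560 under a 9:3:4 ratio (total parts = 16):
  agouti: 1560 × 9/16 = 877.5
  black: 1560 × 3/16 = 292.5
  albino: 1560 × 4/16 = 390
χ² = Σ (O − E)² / E
  agouti: (896 − 877.5)² / 877.5 = 0.3900
  black: (254 − 292.5)² / 292.5 = 5.0675
  albino: (410 − 390)² / 390 = 1.0256
χ² = 0.3900 + 5.0675 + 1.0256 = 6.4831 ≈ 6.483
Degrees of freedom = 3 − 1 = 2; critical value at α = 0.1 is 4.605.
Since 6.483 > 4.605, we reject the null hypothesis — the data do not fit the 9:3:4 ratio.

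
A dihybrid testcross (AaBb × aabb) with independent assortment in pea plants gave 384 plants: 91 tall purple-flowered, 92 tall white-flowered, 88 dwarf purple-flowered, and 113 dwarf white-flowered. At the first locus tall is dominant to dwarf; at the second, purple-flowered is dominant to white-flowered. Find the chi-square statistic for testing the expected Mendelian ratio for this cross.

A dihybrid testcross with independent assortment gives a 1:1:1:1 ratio.
The 1:1:1:1 ratio has 4 parts, so with N = 384 the expected counts are:
  tall purple-flowered: 384 × 1/4 = 96
  tall white-flowered: 384 × 1/4 = 96
  dwarf purple-flowered: 384 × 1/4 = 96
  dwarf white-flowered: 384 × 1/4 = 96
χ² = Σ (O − E)² / E
  tall purple-flowered: (91 − 96)² / 96 = 0.2604
  tall white-flowered: (92 − 96)² / 96 = 0.1667
  dwarf purple-flowered: (88 − 96)² / 96 = 0.6667
  dwarf white-flowered: (113 − 96)² / 96 = 3.0104
χ² = 0.2604 + 0.1667 + 0.6667 + 3.0104 = 4.1042 ≈ 4.104

4.104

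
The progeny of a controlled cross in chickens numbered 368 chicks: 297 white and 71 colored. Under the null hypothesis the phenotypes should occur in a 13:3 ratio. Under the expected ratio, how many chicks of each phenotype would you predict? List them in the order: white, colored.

Total ratio parts = 16. Expected numbers out of 368:
  white: 368 × 13/16 = 299
  colored: 368 × 3/16 = 69

299, 69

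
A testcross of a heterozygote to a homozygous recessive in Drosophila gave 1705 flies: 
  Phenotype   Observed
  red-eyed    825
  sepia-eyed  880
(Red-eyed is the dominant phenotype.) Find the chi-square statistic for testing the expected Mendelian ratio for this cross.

1.774

A testcross of a heterozygote (Aa × aa) gives a 1:1 phenotypic ratio.
Under the 1:1 hypothesis (Σ ratio = 2, N = 1705):
  red-eyed: 1705 × 1/2 = 852.5
  sepia-eyed: 1705 × 1/2 = 852.5
χ² = Σ (O − E)² / E
  red-eyed: (825 − 852.5)² / 852.5 = 0.8871
  sepia-eyed: (880 − 852.5)² / 852.5 = 0.8871
χ² = 0.8871 + 0.8871 = 1.7742 ≈ 1.774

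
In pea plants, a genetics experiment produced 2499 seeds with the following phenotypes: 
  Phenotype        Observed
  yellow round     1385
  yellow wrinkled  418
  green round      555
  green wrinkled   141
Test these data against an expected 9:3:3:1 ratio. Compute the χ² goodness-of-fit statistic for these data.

23.183

Expected counts for N = 2499 under a 9:3:3:1 ratio (total parts = 16):
  yellow round: 2499 × 9/16 = 1405.6875
  yellow wrinkled: 2499 × 3/16 = 468.5625
  green round: 2499 × 3/16 = 468.5625
  green wrinkled: 2499 × 1/16 = 156.1875
χ² = Σ (O − E)² / E
  yellow round: (1385 − 1405.6875)² / 1405.6875 = 0.3045
  yellow wrinkled: (418 − 468.5625)² / 468.5625 = 5.4562
  green round: (555 − 468.5625)² / 468.5625 = 15.9455
  green wrinkled: (141 − 156.1875)² / 156.1875 = 1.4768
χ² = 0.3045 + 5.4562 + 15.9455 + 1.4768 = 23.183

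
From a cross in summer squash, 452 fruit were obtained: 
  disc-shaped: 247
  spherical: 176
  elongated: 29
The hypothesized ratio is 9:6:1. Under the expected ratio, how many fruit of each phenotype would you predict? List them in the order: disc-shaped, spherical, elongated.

254.25, 169.5, 28.25

The 9:6:1 ratio has 16 parts, so with N = 452 the expected counts are:
  disc-shaped: 452 × 9/16 = 254.25
  spherical: 452 × 6/16 = 169.5
  elongated: 452 × 1/16 = 28.25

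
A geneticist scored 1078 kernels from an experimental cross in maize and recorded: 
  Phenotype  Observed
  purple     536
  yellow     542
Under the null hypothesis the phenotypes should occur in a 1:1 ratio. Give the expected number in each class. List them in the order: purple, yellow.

539, 539

Expected counts for N = 1078 under a 1:1 ratio (total parts = 2):
  purple: 1078 × 1/2 = 539
  yellow: 1078 × 1/2 = 539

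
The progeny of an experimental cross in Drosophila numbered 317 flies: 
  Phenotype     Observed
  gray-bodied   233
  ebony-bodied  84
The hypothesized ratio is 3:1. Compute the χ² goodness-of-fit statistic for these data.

Under the 3:1 hypothesis (Σ ratio = 4, N = 317):
  gray-bodied: 317 × 3/4 = 237.75
  ebony-bodied: 317 × 1/4 = 79.25
χ² = Σ (O − E)² / E
  gray-bodied: (233 − 237.75)² / 237.75 = 0.0949
  ebony-bodied: (84 − 79.25)² / 79.25 = 0.2847
χ² = 0.0949 + 0.2847 = 0.3796 ≈ 0.380

0.380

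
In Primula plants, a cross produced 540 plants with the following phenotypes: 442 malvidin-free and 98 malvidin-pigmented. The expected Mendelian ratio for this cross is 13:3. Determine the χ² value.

0.128

Total ratio parts = 16. Expected numbers out of 540:
  malvidin-free: 540 × 13/16 = 438.75
  malvidin-pigmented: 540 × 3/16 = 101.25
χ² = Σ (O − E)² / E
  malvidin-free: (442 − 438.75)² / 438.75 = 0.0241
  malvidin-pigmented: (98 − 101.25)² / 101.25 = 0.1043
χ² = 0.0241 + 0.1043 = 0.1284 ≈ 0.128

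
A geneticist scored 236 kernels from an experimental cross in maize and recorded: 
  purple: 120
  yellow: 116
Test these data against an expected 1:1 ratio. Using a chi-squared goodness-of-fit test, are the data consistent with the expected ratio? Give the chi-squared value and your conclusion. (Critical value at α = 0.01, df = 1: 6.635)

0.068; consistent

Expected counts for N = 236 under a 1:1 ratio (total parts = 2):
  purple: 236 × 1/2 = 118
  yellow: 236 × 1/2 = 118
χ² = Σ (O − E)² / E
  purple: (120 − 118)² / 118 = 0.0339
  yellow: (116 − 118)² / 118 = 0.0339
χ² = 0.0339 + 0.0339 = 0.0678 ≈ 0.068
Degrees of freedom = 2 − 1 = 1; critical value at α = 0.01 is 6.635.
Since 0.068 < 6.635, we fail to reject the null hypothesis — the data are consistent with the 1:1 ratio.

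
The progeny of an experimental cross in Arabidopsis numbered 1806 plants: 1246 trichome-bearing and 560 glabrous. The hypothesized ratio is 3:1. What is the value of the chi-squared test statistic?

34.765

Expected counts for N = 1806 under a 3:1 ratio (total parts = 4):
  trichome-bearing: 1806 × 3/4 = 1354.5
  glabrous: 1806 × 1/4 = 451.5
χ² = Σ (O − E)² / E
  trichome-bearing: (1246 − 1354.5)² / 1354.5 = 8.6912
  glabrous: (560 − 451.5)² / 451.5 = 26.0736
χ² = 8.6912 + 26.0736 = 34.7648 ≈ 34.765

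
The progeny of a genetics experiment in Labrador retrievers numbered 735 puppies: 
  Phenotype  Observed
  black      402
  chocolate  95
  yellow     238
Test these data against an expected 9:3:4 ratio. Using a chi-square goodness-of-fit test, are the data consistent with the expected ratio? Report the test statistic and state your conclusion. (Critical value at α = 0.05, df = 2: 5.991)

29.633; not consistent

The 9:3:4 ratio has 16 parts, so with N = 735 the expected counts are:
  black: 735 × 9/16 = 413.4375
  chocolate: 735 × 3/16 = 137.8125
  yellow: 735 × 4/16 = 183.75
χ² = Σ (O − E)² / E
  black: (402 − 413.4375)² / 413.4375 = 0.3164
  chocolate: (95 − 137.8125)² / 137.8125 = 13.3000
  yellow: (238 − 183.75)² / 183.75 = 16.0167
χ² = 0.3164 + 13.3000 + 16.0167 = 29.6331 ≈ 29.633
Degrees of freedom = 3 − 1 = 2; critical value at α = 0.05 is 5.991.
Since 29.633 > 5.991, we reject the null hypothesis — the data do not fit the 9:3:4 ratio.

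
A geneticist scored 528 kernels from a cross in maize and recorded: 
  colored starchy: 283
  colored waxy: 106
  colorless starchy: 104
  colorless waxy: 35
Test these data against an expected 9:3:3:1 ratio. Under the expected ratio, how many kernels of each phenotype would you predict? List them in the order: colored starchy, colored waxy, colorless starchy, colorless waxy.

297, 99, 99, 33

The 9:3:3:1 ratio has 16 parts, so with N = 528 the expected counts are:
  colored starchy: 528 × 9/16 = 297
  colored waxy: 528 × 3/16 = 99
  colorless starchy: 528 × 3/16 = 99
  colorless waxy: 528 × 1/16 = 33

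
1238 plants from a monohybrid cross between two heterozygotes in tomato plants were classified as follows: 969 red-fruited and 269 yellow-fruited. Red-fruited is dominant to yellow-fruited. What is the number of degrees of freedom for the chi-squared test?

1

For a monohybrid cross between heterozygotes with complete dominance, the expected phenotypic ratio is 3:1.
A goodness-of-fit test with 2 phenotype classes has df = 2 − 1 = 1.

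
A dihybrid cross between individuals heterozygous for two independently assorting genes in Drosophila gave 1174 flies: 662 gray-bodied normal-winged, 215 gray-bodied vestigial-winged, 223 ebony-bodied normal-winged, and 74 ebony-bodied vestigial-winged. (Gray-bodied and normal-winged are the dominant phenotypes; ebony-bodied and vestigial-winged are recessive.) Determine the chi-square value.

0.166

A dihybrid F₂ with independent assortment and complete dominance at both loci gives a 9:3:3:1 phenotypic ratio.
The 9:3:3:1 ratio has 16 parts, so with N = 1174 the expected counts are:
  gray-bodied normal-winged: 1174 × 9/16 = 660.375
  gray-bodied vestigial-winged: 1174 × 3/16 = 220.125
  ebony-bodied normal-winged: 1174 × 3/16 = 220.125
  ebony-bodied vestigial-winged: 1174 × 1/16 = 73.375
χ² = Σ (O − E)² / E
  gray-bodied normal-winged: (662 − 660.375)² / 660.375 = 0.0040
  gray-bodied vestigial-winged: (215 − 220.125)² / 220.125 = 0.1193
  ebony-bodied normal-winged: (223 − 220.125)² / 220.125 = 0.0375
  ebony-bodied vestigial-winged: (74 − 73.375)² / 73.375 = 0.0053
χ² = 0.0040 + 0.1193 + 0.0375 + 0.0053 = 0.1661 ≈ 0.166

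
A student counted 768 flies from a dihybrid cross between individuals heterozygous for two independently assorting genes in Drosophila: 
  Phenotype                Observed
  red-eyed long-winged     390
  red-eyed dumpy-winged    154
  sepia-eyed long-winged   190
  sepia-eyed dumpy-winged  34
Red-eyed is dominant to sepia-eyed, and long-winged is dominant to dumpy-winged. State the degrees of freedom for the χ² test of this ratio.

3

A dihybrid F₂ with independent assortment and complete dominance at both loci gives a 9:3:3:1 phenotypic ratio.
A goodness-of-fit test with 4 phenotype classes has df = 4 − 1 = 3.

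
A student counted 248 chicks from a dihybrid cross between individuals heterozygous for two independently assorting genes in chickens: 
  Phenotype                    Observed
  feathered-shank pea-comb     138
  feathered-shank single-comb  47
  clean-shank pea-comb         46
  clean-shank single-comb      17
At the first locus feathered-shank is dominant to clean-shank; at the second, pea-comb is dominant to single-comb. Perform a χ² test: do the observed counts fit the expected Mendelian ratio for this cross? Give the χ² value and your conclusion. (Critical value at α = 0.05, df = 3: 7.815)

A dihybrid F₂ with independent assortment and complete dominance at both loci gives a 9:3:3:1 phenotypic ratio.
Expected counts for N = 248 under a 9:3:3:1 ratio (total parts = 16):
  feathered-shank pea-comb: 248 × 9/16 = 139.5
  feathered-shank single-comb: 248 × 3/16 = 46.5
  clean-shank pea-comb: 248 × 3/16 = 46.5
  clean-shank single-comb: 248 × 1/16 = 15.5
χ² = Σ (O − E)² / E
  feathered-shank pea-comb: (138 − 139.5)² / 139.5 = 0.0161
  feathered-shank single-comb: (47 − 46.5)² / 46.5 = 0.0054
  clean-shank pea-comb: (46 − 46.5)² / 46.5 = 0.0054
  clean-shank single-comb: (17 − 15.5)² / 15.5 = 0.1452
χ² = 0.0161 + 0.0054 + 0.0054 + 0.1452 = 0.1721 ≈ 0.172
Degrees of freedom = 4 − 1 = 3; critical value at α = 0.05 is 7.815.
Since 0.172 < 7.815, we fail to reject the null hypothesis — the data are consistent with the 9:3:3:1 ratio.

0.172; consistent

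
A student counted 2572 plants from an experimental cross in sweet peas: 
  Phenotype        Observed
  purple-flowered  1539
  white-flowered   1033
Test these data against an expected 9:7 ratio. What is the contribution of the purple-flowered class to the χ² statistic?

5.882

The 9:7 ratio has 16 parts, so with N = 2572 the expected counts are:
  purple-flowered: 2572 × 9/16 = 1446.75
  white-flowered: 2572 × 7/16 = 1125.25
Contribution of purple-flowered: (1539 − 1446.75)² / 1446.75 = 5.8822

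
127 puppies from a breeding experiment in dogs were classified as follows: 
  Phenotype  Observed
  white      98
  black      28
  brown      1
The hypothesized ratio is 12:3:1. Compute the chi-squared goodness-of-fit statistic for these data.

6.879

Under the 12:3:1 hypothesis (Σ ratio = 16, N = 127):
  white: 127 × 12/16 = 95.25
  black: 127 × 3/16 = 23.8125
  brown: 127 × 1/16 = 7.9375
χ² = Σ (O − E)² / E
  white: (98 − 95.25)² / 95.25 = 0.0794
  black: (28 − 23.8125)² / 23.8125 = 0.7364
  brown: (1 − 7.9375)² / 7.9375 = 6.0635
χ² = 0.0794 + 0.7364 + 6.0635 = 6.8793 ≈ 6.879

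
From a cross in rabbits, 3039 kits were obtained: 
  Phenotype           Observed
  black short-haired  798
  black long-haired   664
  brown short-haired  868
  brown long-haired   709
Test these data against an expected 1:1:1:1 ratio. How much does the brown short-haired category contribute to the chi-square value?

15.424

The 1:1:1:1 ratio has 4 parts, so with N = 3039 the expected counts are:
  black short-haired: 3039 × 1/4 = 759.75
  black long-haired: 3039 × 1/4 = 759.75
  brown short-haired: 3039 × 1/4 = 759.75
  brown long-haired: 3039 × 1/4 = 759.75
Contribution of brown short-haired: (868 − 759.75)² / 759.75 = 15.4236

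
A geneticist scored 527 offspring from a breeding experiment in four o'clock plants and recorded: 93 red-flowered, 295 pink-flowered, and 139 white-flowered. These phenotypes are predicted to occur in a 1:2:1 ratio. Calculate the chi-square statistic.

15.562

Expected counts for N = 527 under a 1:2:1 ratio (total parts = 4):
  red-flowered: 527 × 1/4 = 131.75
  pink-flowered: 527 × 2/4 = 263.5
  white-flowered: 527 × 1/4 = 131.75
χ² = Σ (O − E)² / E
  red-flowered: (93 − 131.75)² / 131.75 = 11.3971
  pink-flowered: (295 − 263.5)² / 263.5 = 3.7657
  white-flowered: (139 − 131.75)² / 131.75 = 0.3990
χ² = 11.3971 + 3.7657 + 0.3990 = 15.5618 ≈ 15.562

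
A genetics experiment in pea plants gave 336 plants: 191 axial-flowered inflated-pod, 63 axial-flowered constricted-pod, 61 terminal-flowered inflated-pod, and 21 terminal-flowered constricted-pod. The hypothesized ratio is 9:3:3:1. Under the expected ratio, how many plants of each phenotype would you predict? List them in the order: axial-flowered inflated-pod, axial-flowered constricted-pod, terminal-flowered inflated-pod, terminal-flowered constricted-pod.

189, 63, 63, 21

Under the 9:3:3:1 hypothesis (Σ ratio = 16, N = 336):
  axial-flowered inflated-pod: 336 × 9/16 = 189
  axial-flowered constricted-pod: 336 × 3/16 = 63
  terminal-flowered inflated-pod: 336 × 3/16 = 63
  terminal-flowered constricted-pod: 336 × 1/16 = 21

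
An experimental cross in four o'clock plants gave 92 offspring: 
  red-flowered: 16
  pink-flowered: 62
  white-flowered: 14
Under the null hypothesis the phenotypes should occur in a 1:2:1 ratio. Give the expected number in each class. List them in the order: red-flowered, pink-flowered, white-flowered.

Total ratio parts = 4. Expected numbers out of 92:
  red-flowered: 92 × 1/4 = 23
  pink-flowered: 92 × 2/4 = 46
  white-flowered: 92 × 1/4 = 23

23, 46, 23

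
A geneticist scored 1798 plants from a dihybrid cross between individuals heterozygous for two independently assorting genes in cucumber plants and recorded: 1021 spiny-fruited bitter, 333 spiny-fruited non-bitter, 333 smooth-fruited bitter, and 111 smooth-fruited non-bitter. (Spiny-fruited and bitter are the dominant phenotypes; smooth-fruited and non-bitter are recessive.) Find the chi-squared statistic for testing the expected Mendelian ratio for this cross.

0.209

A dihybrid F₂ with independent assortment and complete dominance at both loci gives a 9:3:3:1 phenotypic ratio.
Total ratio parts = 16. Expected numbers out of 1798:
  spiny-fruited bitter: 1798 × 9/16 = 1011.375
  spiny-fruited non-bitter: 1798 × 3/16 = 337.125
  smooth-fruited bitter: 1798 × 3/16 = 337.125
  smooth-fruited non-bitter: 1798 × 1/16 = 112.375
χ² = Σ (O − E)² / E
  spiny-fruited bitter: (1021 − 1011.375)² / 1011.375 = 0.0916
  spiny-fruited non-bitter: (333 − 337.125)² / 337.125 = 0.0505
  smooth-fruited bitter: (333 − 337.125)² / 337.125 = 0.0505
  smooth-fruited non-bitter: (111 − 112.375)² / 112.375 = 0.0168
χ² = 0.0916 + 0.0505 + 0.0505 + 0.0168 = 0.2094 ≈ 0.209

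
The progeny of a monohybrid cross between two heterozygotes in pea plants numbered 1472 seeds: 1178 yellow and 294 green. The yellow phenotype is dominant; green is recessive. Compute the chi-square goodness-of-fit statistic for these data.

19.841

For a monohybrid cross between heterozygotes with complete dominance, the expected phenotypic ratio is 3:1.
Total ratio parts = 4. Expected numbers out of 1472:
  yellow: 1472 × 3/4 = 1104
  green: 1472 × 1/4 = 368
χ² = Σ (O − E)² / E
  yellow: (1178 − 1104)² / 1104 = 4.9601
  green: (294 − 368)² / 368 = 14.8804
χ² = 4.9601 + 14.8804 = 19.8405 ≈ 19.841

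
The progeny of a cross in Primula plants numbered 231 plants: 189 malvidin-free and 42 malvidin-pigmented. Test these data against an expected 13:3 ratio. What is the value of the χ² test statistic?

0.049

Expected counts for N = 231 under a 13:3 ratio (total parts = 16):
  malvidin-free: 231 × 13/16 = 187.6875
  malvidin-pigmented: 231 × 3/16 = 43.3125
χ² = Σ (O − E)² / E
  malvidin-free: (189 − 187.6875)² / 187.6875 = 0.0092
  malvidin-pigmented: (42 − 43.3125)² / 43.3125 = 0.0398
χ² = 0.0092 + 0.0398 = 0.049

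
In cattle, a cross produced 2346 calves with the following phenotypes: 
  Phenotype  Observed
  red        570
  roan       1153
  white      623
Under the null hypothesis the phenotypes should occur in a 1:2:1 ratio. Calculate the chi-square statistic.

3.077

The 1:2:1 ratio has 4 parts, so with N = 2346 the expected counts are:
  red: 2346 × 1/4 = 586.5
  roan: 2346 × 2/4 = 1173
  white: 2346 × 1/4 = 586.5
χ² = Σ (O − E)² / E
  red: (570 − 586.5)² / 586.5 = 0.4642
  roan: (1153 − 1173)² / 1173 = 0.3410
  white: (623 − 586.5)² / 586.5 = 2.2715
χ² = 0.4642 + 0.3410 + 2.2715 = 3.0767 ≈ 3.077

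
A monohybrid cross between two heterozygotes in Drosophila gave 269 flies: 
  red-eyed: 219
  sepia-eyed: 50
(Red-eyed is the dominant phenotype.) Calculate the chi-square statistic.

5.900

For a monohybrid cross between heterozygotes with complete dominance, the expected phenotypic ratio is 3:1.
Under the 3:1 hypothesis (Σ ratio = 4, N = 269):
  red-eyed: 269 × 3/4 = 201.75
  sepia-eyed: 269 × 1/4 = 67.25
χ² = Σ (O − E)² / E
  red-eyed: (219 − 201.75)² / 201.75 = 1.4749
  sepia-eyed: (50 − 67.25)² / 67.25 = 4.4247
χ² = 1.4749 + 4.4247 = 5.8996 ≈ 5.900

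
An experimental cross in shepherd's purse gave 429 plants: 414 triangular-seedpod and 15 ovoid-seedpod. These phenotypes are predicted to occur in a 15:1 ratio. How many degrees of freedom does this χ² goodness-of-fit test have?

A goodness-of-fit test with 2 phenotype classes has df = 2 − 1 = 1.

1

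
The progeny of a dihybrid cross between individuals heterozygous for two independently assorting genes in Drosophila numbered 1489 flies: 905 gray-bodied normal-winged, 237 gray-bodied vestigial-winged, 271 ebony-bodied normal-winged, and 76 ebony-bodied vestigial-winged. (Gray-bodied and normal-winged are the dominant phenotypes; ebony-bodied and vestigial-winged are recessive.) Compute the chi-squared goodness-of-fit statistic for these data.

15.173

A dihybrid F₂ with independent assortment and complete dominance at both loci gives a 9:3:3:1 phenotypic ratio.
Total ratio parts = 16. Expected numbers out of 1489:
  gray-bodied normal-winged: 1489 × 9/16 = 837.5625
  gray-bodied vestigial-winged: 1489 × 3/16 = 279.1875
  ebony-bodied normal-winged: 1489 × 3/16 = 279.1875
  ebony-bodied vestigial-winged: 1489 × 1/16 = 93.0625
χ² = Σ (O − E)² / E
  gray-bodied normal-winged: (905 − 837.5625)² / 837.5625 = 5.4298
  gray-bodied vestigial-winged: (237 − 279.1875)² / 279.1875 = 6.3749
  ebony-bodied normal-winged: (271 − 279.1875)² / 279.1875 = 0.2401
  ebony-bodied vestigial-winged: (76 − 93.0625)² / 93.0625 = 3.1283
χ² = 5.4298 + 6.3749 + 0.2401 + 3.1283 = 15.1731 ≈ 15.173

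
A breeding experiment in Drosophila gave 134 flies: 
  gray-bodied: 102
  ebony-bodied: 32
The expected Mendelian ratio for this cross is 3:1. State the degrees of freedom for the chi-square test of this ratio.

1

A goodness-of-fit test with 2 phenotype classes has df = 2 − 1 = 1.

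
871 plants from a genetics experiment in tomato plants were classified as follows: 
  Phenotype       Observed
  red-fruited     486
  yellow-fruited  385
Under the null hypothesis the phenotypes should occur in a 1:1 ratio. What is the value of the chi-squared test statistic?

Expected counts for N = 871 under a 1:1 ratio (total parts = 2):
  red-fruited: 871 × 1/2 = 435.5
  yellow-fruited: 871 × 1/2 = 435.5
χ² = Σ (O − E)² / E
  red-fruited: (486 − 435.5)² / 435.5 = 5.8559
  yellow-fruited: (385 − 435.5)² / 435.5 = 5.8559
χ² = 5.8559 + 5.8559 = 11.7118 ≈ 11.712

11.712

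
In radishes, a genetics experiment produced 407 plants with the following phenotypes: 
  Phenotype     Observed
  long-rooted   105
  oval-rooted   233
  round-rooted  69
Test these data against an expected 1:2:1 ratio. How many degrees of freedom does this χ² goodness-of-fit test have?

A goodness-of-fit test with 3 phenotype classes has df = 3 − 1 = 2.

2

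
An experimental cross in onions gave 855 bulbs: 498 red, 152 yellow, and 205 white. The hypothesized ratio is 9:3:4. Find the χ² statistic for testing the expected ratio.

1.395

Under the 9:3:4 hypothesis (Σ ratio = 16, N = 855):
  red: 855 × 9/16 = 480.9375
  yellow: 855 × 3/16 = 160.3125
  white: 855 × 4/16 = 213.75
χ² = Σ (O − E)² / E
  red: (498 − 480.9375)² / 480.9375 = 0.6053
  yellow: (152 − 160.3125)² / 160.3125 = 0.4310
  white: (205 − 213.75)² / 213.75 = 0.3582
χ² = 0.6053 + 0.4310 + 0.3582 = 1.3945 ≈ 1.395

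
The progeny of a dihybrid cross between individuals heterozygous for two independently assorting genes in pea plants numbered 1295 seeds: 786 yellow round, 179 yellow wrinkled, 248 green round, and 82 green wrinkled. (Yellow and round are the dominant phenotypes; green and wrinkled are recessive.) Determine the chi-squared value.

A dihybrid F₂ with independent assortment and complete dominance at both loci gives a 9:3:3:1 phenotypic ratio.
Under the 9:3:3:1 hypothesis (Σ ratio = 16, N = 1295):
  yellow round: 1295 × 9/16 = 728.4375
  yellow wrinkled: 1295 × 3/16 = 242.8125
  green round: 1295 × 3/16 = 242.8125
  green wrinkled: 1295 × 1/16 = 80.9375
χ² = Σ (O − E)² / E
  yellow round: (786 − 728.4375)² / 728.4375 = 4.5487
  yellow wrinkled: (179 − 242.8125)² / 242.8125 = 16.7703
  green round: (248 − 242.8125)² / 242.8125 = 0.1108
  green wrinkled: (82 − 80.9375)² / 80.9375 = 0.0139
χ² = 4.5487 + 16.7703 + 0.1108 + 0.0139 = 21.4437 ≈ 21.444

21.444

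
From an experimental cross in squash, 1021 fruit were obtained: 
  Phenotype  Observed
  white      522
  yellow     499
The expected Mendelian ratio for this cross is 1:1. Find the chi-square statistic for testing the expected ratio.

Total ratio parts = 2. Expected numbers out of 1021:
  white: 1021 × 1/2 = 510.5
  yellow: 1021 × 1/2 = 510.5
χ² = Σ (O − E)² / E
  white: (522 − 510.5)² / 510.5 = 0.2591
  yellow: (499 − 510.5)² / 510.5 = 0.2591
χ² = 0.2591 + 0.2591 = 0.5182 ≈ 0.518

0.518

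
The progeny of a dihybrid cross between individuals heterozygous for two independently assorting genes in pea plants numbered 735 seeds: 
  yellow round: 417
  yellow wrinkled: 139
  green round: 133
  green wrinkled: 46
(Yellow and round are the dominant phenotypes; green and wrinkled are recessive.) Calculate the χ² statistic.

0.209

A dihybrid F₂ with independent assortment and complete dominance at both loci gives a 9:3:3:1 phenotypic ratio.
Under the 9:3:3:1 hypothesis (Σ ratio = 16, N = 735):
  yellow round: 735 × 9/16 = 413.4375
  yellow wrinkled: 735 × 3/16 = 137.8125
  green round: 735 × 3/16 = 137.8125
  green wrinkled: 735 × 1/16 = 45.9375
χ² = Σ (O − E)² / E
  yellow round: (417 − 413.4375)² / 413.4375 = 0.0307
  yellow wrinkled: (139 − 137.8125)² / 137.8125 = 0.0102
  green round: (133 − 137.8125)² / 137.8125 = 0.1681
  green wrinkled: (46 − 45.9375)² / 45.9375 = 0.0001
χ² = 0.0307 + 0.0102 + 0.1681 + 0.0001 = 0.2091 ≈ 0.209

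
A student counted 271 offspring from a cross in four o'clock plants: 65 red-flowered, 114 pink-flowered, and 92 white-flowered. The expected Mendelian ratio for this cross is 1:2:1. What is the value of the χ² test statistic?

12.203

The 1:2:1 ratio has 4 parts, so with N = 271 the expected counts are:
  red-flowered: 271 × 1/4 = 67.75
  pink-flowered: 271 × 2/4 = 135.5
  white-flowered: 271 × 1/4 = 67.75
χ² = Σ (O − E)² / E
  red-flowered: (65 − 67.75)² / 67.75 = 0.1116
  pink-flowered: (114 − 135.5)² / 135.5 = 3.4114
  white-flowered: (92 − 67.75)² / 67.75 = 8.6799
χ² = 0.1116 + 3.4114 + 8.6799 = 12.2029 ≈ 12.203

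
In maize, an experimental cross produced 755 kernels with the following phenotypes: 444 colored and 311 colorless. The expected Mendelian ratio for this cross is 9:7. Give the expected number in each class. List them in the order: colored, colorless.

Total ratio parts = 16. Expected numbers out of 755:
  colored: 755 × 9/16 = 424.6875
  colorless: 755 × 7/16 = 330.3125

424.6875, 330.3125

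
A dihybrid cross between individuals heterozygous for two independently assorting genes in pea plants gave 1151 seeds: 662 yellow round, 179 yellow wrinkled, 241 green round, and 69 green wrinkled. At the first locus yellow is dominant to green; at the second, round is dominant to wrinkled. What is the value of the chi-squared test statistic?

9.666

A dihybrid F₂ with independent assortment and complete dominance at both loci gives a 9:3:3:1 phenotypic ratio.
Total ratio parts = 16. Expected numbers out of 1151:
  yellow round: 1151 × 9/16 = 647.4375
  yellow wrinkled: 1151 × 3/16 = 215.8125
  green round: 1151 × 3/16 = 215.8125
  green wrinkled: 1151 × 1/16 = 71.9375
χ² = Σ (O − E)² / E
  yellow round: (662 − 647.4375)² / 647.4375 = 0.3275
  yellow wrinkled: (179 − 215.8125)² / 215.8125 = 6.2793
  green round: (241 − 215.8125)² / 215.8125 = 2.9396
  green wrinkled: (69 − 71.9375)² / 71.9375 = 0.1200
χ² = 0.3275 + 6.2793 + 2.9396 + 0.1200 = 9.6664 ≈ 9.666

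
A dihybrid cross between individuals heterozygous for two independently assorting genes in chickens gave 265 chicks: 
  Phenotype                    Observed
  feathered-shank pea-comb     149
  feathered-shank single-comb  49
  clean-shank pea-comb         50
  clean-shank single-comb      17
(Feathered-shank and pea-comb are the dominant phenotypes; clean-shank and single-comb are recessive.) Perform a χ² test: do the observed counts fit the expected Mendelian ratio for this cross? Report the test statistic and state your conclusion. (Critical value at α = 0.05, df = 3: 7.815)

A dihybrid F₂ with independent assortment and complete dominance at both loci gives a 9:3:3:1 phenotypic ratio.
Expected counts for N = 265 under a 9:3:3:1 ratio (total parts = 16):
  feathered-shank pea-comb: 265 × 9/16 = 149.0625
  feathered-shank single-comb: 265 × 3/16 = 49.6875
  clean-shank pea-comb: 265 × 3/16 = 49.6875
  clean-shank single-comb: 265 × 1/16 = 16.5625
χ² = Σ (O − E)² / E
  feathered-shank pea-comb: (149 − 149.0625)² / 149.0625 = 0.0000
  feathered-shank single-comb: (49 − 49.6875)² / 49.6875 = 0.0095
  clean-shank pea-comb: (50 − 49.6875)² / 49.6875 = 0.0020
  clean-shank single-comb: (17 − 16.5625)² / 16.5625 = 0.0116
χ² = 0.0000 + 0.0095 + 0.0020 + 0.0116 = 0.0231 ≈ 0.023
Degrees of freedom = 4 − 1 = 3; critical value at α = 0.05 is 7.815.
Since 0.023 < 7.815, we fail to reject the null hypothesis — the data are consistent with the 9:3:3:1 ratio.

0.023; consistent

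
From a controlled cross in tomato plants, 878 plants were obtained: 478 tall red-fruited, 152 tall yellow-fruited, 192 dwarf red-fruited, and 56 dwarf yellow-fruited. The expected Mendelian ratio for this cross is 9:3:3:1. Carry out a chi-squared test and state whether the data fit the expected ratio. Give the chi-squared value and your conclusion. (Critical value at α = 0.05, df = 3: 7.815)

6.054; consistent

Total ratio parts = 16. Expected numbers out of 878:
  tall red-fruited: 878 × 9/16 = 493.875
  tall yellow-fruited: 878 × 3/16 = 164.625
  dwarf red-fruited: 878 × 3/16 = 164.625
  dwarf yellow-fruited: 878 × 1/16 = 54.875
χ² = Σ (O − E)² / E
  tall red-fruited: (478 − 493.875)² / 493.875 = 0.5103
  tall yellow-fruited: (152 − 164.625)² / 164.625 = 0.9682
  dwarf red-fruited: (192 − 164.625)² / 164.625 = 4.5521
  dwarf yellow-fruited: (56 − 54.875)² / 54.875 = 0.0231
χ² = 0.5103 + 0.9682 + 4.5521 + 0.0231 = 6.0537 ≈ 6.054
Degrees of freedom = 4 − 1 = 3; critical value at α = 0.05 is 7.815.
Since 6.054 < 7.815, we fail to reject the null hypothesis — the data are consistent with the 9:3:3:1 ratio.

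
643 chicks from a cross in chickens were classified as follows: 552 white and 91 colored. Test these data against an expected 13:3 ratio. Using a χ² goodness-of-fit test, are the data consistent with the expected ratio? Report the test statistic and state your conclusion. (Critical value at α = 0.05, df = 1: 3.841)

8.922; not consistent

Total ratio parts = 16. Expected numbers out of 643:
  white: 643 × 13/16 = 522.4375
  colored: 643 × 3/16 = 120.5625
χ² = Σ (O − E)² / E
  white: (552 − 522.4375)² / 522.4375 = 1.6728
  colored: (91 − 120.5625)² / 120.5625 = 7.2489
χ² = 1.6728 + 7.2489 = 8.9217 ≈ 8.922
Degrees of freedom = 2 − 1 = 1; critical value at α = 0.05 is 3.841.
Since 8.922 > 3.841, we reject the null hypothesis — the data do not fit the 13:3 ratio.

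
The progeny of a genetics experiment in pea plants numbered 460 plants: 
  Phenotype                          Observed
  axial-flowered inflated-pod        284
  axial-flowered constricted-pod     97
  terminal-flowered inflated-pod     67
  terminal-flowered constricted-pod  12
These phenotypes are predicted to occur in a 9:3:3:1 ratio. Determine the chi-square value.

Total ratio parts = 16. Expected numbers out of 460:
  axial-flowered inflated-pod: 460 × 9/16 = 258.75
  axial-flowered constricted-pod: 460 × 3/16 = 86.25
  terminal-flowered inflated-pod: 460 × 3/16 = 86.25
  terminal-flowered constricted-pod: 460 × 1/16 = 28.75
χ² = Σ (O − E)² / E
  axial-flowered inflated-pod: (284 − 258.75)² / 258.75 = 2.4640
  axial-flowered constricted-pod: (97 − 86.25)² / 86.25 = 1.3399
  terminal-flowered inflated-pod: (67 − 86.25)² / 86.25 = 4.2964
  terminal-flowered constricted-pod: (12 − 28.75)² / 28.75 = 9.7587
χ² = 2.4640 + 1.3399 + 4.2964 + 9.7587 = 17.859

17.859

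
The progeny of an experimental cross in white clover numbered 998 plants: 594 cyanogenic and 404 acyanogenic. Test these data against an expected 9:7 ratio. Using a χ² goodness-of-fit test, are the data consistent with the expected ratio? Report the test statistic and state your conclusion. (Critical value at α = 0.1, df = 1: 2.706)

4.334; not consistent

Total ratio parts = 16. Expected numbers out of 998:
  cyanogenic: 998 × 9/16 = 561.375
  acyanogenic: 998 × 7/16 = 436.625
χ² = Σ (O − E)² / E
  cyanogenic: (594 − 561.375)² / 561.375 = 1.8960
  acyanogenic: (404 − 436.625)² / 436.625 = 2.4378
χ² = 1.8960 + 2.4378 = 4.3338 ≈ 4.334
Degrees of freedom = 2 − 1 = 1; critical value at α = 0.1 is 2.706.
Since 4.334 > 2.706, we reject the null hypothesis — the data do not fit the 9:7 ratio.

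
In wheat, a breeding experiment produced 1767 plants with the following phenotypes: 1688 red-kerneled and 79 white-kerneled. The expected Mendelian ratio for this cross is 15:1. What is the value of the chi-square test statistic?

Total ratio parts = 16. Expected numbers out of 1767:
  red-kerneled: 1767 × 15/16 = 1656.5625
  white-kerneled: 1767 × 1/16 = 110.4375
χ² = Σ (O − E)² / E
  red-kerneled: (1688 − 1656.5625)² / 1656.5625 = 0.5966
  white-kerneled: (79 − 110.4375)² / 110.4375 = 8.9491
χ² = 0.5966 + 8.9491 = 9.5457 ≈ 9.546

9.546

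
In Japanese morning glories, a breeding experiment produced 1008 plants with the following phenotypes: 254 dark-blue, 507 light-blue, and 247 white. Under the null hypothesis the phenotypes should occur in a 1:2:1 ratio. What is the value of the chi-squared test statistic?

Expected counts for N = 1008 under a 1:2:1 ratio (total parts = 4):
  dark-blue: 1008 × 1/4 = 252
  light-blue: 1008 × 2/4 = 504
  white: 1008 × 1/4 = 252
χ² = Σ (O − E)² / E
  dark-blue: (254 − 252)² / 252 = 0.0159
  light-blue: (507 − 504)² / 504 = 0.0179
  white: (247 − 252)² / 252 = 0.0992
χ² = 0.0159 + 0.0179 + 0.0992 = 0.133

0.133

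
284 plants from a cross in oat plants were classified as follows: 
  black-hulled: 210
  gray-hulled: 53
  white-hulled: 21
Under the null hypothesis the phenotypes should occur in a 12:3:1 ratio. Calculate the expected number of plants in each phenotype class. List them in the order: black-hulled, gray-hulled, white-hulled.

Total ratio parts = 16. Expected numbers out of 284:
  black-hulled: 284 × 12/16 = 213
  gray-hulled: 284 × 3/16 = 53.25
  white-hulled: 284 × 1/16 = 17.75

213, 53.25, 17.75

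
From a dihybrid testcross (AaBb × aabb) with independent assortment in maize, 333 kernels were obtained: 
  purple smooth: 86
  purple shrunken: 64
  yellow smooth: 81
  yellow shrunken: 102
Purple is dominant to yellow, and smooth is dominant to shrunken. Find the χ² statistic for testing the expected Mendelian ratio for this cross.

A dihybrid testcross with independent assortment gives a 1:1:1:1 ratio.
Expected counts for N = 333 under a 1:1:1:1 ratio (total parts = 4):
  purple smooth: 333 × 1/4 = 83.25
  purple shrunken: 333 × 1/4 = 83.25
  yellow smooth: 333 × 1/4 = 83.25
  yellow shrunken: 333 × 1/4 = 83.25
χ² = Σ (O − E)² / E
  purple smooth: (86 − 83.25)² / 83.25 = 0.0908
  purple shrunken: (64 − 83.25)² / 83.25 = 4.4512
  yellow smooth: (81 − 83.25)² / 83.25 = 0.0608
  yellow shrunken: (102 − 83.25)² / 83.25 = 4.2230
χ² = 0.0908 + 4.4512 + 0.0608 + 4.2230 = 8.8258 ≈ 8.826

8.826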